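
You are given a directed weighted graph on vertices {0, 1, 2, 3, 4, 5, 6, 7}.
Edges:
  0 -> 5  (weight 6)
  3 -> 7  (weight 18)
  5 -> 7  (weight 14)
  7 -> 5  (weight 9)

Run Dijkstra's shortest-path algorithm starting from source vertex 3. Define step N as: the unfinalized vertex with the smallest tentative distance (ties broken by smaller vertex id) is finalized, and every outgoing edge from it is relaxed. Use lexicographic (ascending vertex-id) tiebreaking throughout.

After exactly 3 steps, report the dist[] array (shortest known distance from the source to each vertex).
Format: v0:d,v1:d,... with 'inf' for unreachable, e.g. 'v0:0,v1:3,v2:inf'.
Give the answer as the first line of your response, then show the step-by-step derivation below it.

v0:inf,v1:inf,v2:inf,v3:0,v4:inf,v5:27,v6:inf,v7:18

step 1: dist = v0:inf,v1:inf,v2:inf,v3:0,v4:inf,v5:inf,v6:inf,v7:18
step 2: dist = v0:inf,v1:inf,v2:inf,v3:0,v4:inf,v5:27,v6:inf,v7:18
step 3: dist = v0:inf,v1:inf,v2:inf,v3:0,v4:inf,v5:27,v6:inf,v7:18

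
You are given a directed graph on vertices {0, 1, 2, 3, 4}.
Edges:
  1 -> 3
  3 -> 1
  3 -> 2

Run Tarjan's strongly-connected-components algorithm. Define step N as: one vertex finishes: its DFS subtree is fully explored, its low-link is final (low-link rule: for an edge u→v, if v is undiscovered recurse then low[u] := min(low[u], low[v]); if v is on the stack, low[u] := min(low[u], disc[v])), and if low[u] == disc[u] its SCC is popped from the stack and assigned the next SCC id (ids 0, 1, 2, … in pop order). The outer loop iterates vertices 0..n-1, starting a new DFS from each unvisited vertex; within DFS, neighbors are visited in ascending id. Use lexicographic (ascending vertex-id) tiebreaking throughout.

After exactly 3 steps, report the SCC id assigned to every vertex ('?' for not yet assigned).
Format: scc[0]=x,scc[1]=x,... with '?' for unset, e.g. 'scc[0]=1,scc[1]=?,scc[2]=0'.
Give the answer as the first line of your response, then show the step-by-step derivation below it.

scc[0]=0,scc[1]=?,scc[2]=1,scc[3]=?,scc[4]=?

step 1: low=(low[0]=0,low[1]=?,low[2]=?,low[3]=?,low[4]=?); scc=(scc[0]=0,scc[1]=?,scc[2]=?,scc[3]=?,scc[4]=?)
step 2: low=(low[0]=0,low[1]=1,low[2]=3,low[3]=1,low[4]=?); scc=(scc[0]=0,scc[1]=?,scc[2]=1,scc[3]=?,scc[4]=?)
step 3: low=(low[0]=0,low[1]=1,low[2]=3,low[3]=1,low[4]=?); scc=(scc[0]=0,scc[1]=?,scc[2]=1,scc[3]=?,scc[4]=?)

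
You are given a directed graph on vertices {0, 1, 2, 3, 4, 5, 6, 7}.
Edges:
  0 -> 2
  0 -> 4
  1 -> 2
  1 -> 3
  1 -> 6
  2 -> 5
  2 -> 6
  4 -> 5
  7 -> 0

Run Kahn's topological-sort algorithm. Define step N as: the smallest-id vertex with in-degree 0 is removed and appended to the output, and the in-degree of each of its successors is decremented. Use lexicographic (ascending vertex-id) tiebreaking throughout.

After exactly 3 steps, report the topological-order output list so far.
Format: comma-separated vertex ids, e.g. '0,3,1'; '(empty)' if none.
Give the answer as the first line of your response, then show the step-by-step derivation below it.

1,3,7

step 1: output 1; order=[1]; indeg=(1,0,1,0,1,2,1,0)
step 2: output 3; order=[1,3]; indeg=(1,0,1,0,1,2,1,0)
step 3: output 7; order=[1,3,7]; indeg=(0,0,1,0,1,2,1,0)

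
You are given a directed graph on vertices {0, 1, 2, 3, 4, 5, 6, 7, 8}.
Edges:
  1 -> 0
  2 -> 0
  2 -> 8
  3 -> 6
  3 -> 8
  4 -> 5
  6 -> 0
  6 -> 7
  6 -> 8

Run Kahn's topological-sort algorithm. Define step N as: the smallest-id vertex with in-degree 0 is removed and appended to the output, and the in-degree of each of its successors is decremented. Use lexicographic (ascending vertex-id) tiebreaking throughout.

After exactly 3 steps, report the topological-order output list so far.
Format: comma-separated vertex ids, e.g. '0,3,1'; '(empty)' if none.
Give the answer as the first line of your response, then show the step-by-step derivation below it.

1,2,3

step 1: output 1; order=[1]; indeg=(2,0,0,0,0,1,1,1,3)
step 2: output 2; order=[1,2]; indeg=(1,0,0,0,0,1,1,1,2)
step 3: output 3; order=[1,2,3]; indeg=(1,0,0,0,0,1,0,1,1)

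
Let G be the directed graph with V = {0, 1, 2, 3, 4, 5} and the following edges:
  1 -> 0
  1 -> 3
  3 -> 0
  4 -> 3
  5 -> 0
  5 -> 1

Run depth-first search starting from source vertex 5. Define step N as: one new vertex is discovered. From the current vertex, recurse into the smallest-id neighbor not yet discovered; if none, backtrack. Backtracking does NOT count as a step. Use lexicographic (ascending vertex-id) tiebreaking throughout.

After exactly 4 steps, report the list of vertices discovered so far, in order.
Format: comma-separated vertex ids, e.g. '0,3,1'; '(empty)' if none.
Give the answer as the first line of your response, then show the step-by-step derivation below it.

5,0,1,3

step 1: discover 5; path=5; order=5
step 2: discover 0; path=5>0; order=5,0
step 3: discover 1; path=5>1; order=5,0,1
step 4: discover 3; path=5>1>3; order=5,0,1,3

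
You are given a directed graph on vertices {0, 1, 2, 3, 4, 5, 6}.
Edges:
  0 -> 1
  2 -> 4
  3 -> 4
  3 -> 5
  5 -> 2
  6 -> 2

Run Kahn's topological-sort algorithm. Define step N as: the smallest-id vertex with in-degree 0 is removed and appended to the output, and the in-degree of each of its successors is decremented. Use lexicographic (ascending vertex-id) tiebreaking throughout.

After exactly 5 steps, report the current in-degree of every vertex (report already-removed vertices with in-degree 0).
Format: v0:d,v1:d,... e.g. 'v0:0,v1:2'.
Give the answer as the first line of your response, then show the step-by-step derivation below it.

v0:0,v1:0,v2:0,v3:0,v4:1,v5:0,v6:0

step 1: output 0; order=[0]; indeg=(0,0,2,0,2,1,0)
step 2: output 1; order=[0,1]; indeg=(0,0,2,0,2,1,0)
step 3: output 3; order=[0,1,3]; indeg=(0,0,2,0,1,0,0)
step 4: output 5; order=[0,1,3,5]; indeg=(0,0,1,0,1,0,0)
step 5: output 6; order=[0,1,3,5,6]; indeg=(0,0,0,0,1,0,0)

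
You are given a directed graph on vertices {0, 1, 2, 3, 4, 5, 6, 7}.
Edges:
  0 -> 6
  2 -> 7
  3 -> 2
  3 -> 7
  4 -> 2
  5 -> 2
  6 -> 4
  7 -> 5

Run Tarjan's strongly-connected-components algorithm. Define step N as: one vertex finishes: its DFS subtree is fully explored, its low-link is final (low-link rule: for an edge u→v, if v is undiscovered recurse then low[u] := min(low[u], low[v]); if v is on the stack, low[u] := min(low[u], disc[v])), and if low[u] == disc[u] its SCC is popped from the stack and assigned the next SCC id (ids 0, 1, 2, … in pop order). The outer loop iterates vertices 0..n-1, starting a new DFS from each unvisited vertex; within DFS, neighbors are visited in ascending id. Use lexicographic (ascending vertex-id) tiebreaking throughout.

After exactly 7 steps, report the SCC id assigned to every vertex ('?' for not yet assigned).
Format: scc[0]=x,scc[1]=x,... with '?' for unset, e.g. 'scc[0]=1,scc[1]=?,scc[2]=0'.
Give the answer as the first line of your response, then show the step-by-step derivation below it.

scc[0]=3,scc[1]=4,scc[2]=0,scc[3]=?,scc[4]=1,scc[5]=0,scc[6]=2,scc[7]=0

step 1: low=(low[0]=0,low[1]=?,low[2]=3,low[3]=?,low[4]=2,low[5]=3,low[6]=1,low[7]=4); scc=(scc[0]=?,scc[1]=?,scc[2]=?,scc[3]=?,scc[4]=?,scc[5]=?,scc[6]=?,scc[7]=?)
step 2: low=(low[0]=0,low[1]=?,low[2]=3,low[3]=?,low[4]=2,low[5]=3,low[6]=1,low[7]=3); scc=(scc[0]=?,scc[1]=?,scc[2]=?,scc[3]=?,scc[4]=?,scc[5]=?,scc[6]=?,scc[7]=?)
step 3: low=(low[0]=0,low[1]=?,low[2]=3,low[3]=?,low[4]=2,low[5]=3,low[6]=1,low[7]=3); scc=(scc[0]=?,scc[1]=?,scc[2]=0,scc[3]=?,scc[4]=?,scc[5]=0,scc[6]=?,scc[7]=0)
step 4: low=(low[0]=0,low[1]=?,low[2]=3,low[3]=?,low[4]=2,low[5]=3,low[6]=1,low[7]=3); scc=(scc[0]=?,scc[1]=?,scc[2]=0,scc[3]=?,scc[4]=1,scc[5]=0,scc[6]=?,scc[7]=0)
step 5: low=(low[0]=0,low[1]=?,low[2]=3,low[3]=?,low[4]=2,low[5]=3,low[6]=1,low[7]=3); scc=(scc[0]=?,scc[1]=?,scc[2]=0,scc[3]=?,scc[4]=1,scc[5]=0,scc[6]=2,scc[7]=0)
step 6: low=(low[0]=0,low[1]=?,low[2]=3,low[3]=?,low[4]=2,low[5]=3,low[6]=1,low[7]=3); scc=(scc[0]=3,scc[1]=?,scc[2]=0,scc[3]=?,scc[4]=1,scc[5]=0,scc[6]=2,scc[7]=0)
step 7: low=(low[0]=0,low[1]=6,low[2]=3,low[3]=?,low[4]=2,low[5]=3,low[6]=1,low[7]=3); scc=(scc[0]=3,scc[1]=4,scc[2]=0,scc[3]=?,scc[4]=1,scc[5]=0,scc[6]=2,scc[7]=0)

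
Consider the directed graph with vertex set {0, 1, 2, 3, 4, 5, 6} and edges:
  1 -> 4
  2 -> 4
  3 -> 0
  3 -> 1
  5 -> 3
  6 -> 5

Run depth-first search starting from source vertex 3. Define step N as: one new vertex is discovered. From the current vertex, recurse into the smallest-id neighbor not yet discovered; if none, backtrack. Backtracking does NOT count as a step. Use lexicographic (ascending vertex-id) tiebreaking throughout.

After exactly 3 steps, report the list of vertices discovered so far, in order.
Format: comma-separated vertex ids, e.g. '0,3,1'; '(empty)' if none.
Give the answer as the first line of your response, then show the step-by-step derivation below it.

3,0,1

step 1: discover 3; path=3; order=3
step 2: discover 0; path=3>0; order=3,0
step 3: discover 1; path=3>1; order=3,0,1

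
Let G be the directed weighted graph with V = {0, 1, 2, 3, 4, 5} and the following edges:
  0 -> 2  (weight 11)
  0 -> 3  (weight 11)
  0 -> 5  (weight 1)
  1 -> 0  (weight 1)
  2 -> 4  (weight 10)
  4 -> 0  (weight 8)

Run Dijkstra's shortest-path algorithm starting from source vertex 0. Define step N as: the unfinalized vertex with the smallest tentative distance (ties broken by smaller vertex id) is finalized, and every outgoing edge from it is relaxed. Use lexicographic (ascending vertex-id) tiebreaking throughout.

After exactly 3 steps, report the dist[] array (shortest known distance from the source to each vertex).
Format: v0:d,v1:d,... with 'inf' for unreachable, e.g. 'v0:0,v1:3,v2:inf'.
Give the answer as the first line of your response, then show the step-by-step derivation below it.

v0:0,v1:inf,v2:11,v3:11,v4:21,v5:1

step 1: dist = v0:0,v1:inf,v2:11,v3:11,v4:inf,v5:1
step 2: dist = v0:0,v1:inf,v2:11,v3:11,v4:inf,v5:1
step 3: dist = v0:0,v1:inf,v2:11,v3:11,v4:21,v5:1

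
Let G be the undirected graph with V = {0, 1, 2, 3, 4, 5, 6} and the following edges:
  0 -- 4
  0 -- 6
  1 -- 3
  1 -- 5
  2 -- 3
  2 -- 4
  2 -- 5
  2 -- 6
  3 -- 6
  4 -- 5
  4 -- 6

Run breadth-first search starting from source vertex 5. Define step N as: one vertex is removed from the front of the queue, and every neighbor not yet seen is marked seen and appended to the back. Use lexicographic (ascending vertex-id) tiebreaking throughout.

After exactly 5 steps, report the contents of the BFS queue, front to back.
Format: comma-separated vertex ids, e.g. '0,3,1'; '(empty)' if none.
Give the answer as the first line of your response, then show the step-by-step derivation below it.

6,0

step 1: dequeue 5; queue=[1,2,4]; order=5
step 2: dequeue 1; queue=[2,4,3]; order=5,1
step 3: dequeue 2; queue=[4,3,6]; order=5,1,2
step 4: dequeue 4; queue=[3,6,0]; order=5,1,2,4
step 5: dequeue 3; queue=[6,0]; order=5,1,2,4,3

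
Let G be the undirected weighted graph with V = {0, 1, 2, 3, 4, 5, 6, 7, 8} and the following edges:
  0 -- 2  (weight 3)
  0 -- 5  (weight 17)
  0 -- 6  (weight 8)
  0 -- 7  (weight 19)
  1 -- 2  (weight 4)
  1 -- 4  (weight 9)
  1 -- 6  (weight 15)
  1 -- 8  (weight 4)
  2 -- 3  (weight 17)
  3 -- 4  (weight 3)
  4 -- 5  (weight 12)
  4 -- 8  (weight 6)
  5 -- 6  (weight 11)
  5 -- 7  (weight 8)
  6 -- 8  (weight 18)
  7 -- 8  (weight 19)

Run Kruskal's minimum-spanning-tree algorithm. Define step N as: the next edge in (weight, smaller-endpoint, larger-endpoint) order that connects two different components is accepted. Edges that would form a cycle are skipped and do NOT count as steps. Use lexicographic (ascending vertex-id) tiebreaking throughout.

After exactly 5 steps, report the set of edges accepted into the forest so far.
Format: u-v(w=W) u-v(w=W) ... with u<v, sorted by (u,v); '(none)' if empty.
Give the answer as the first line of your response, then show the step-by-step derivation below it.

0-2(w=3) 1-2(w=4) 1-8(w=4) 3-4(w=3) 4-8(w=6)

step 1: add edge 0-2 (w=3); MST = {0-2(w=3)}
step 2: add edge 3-4 (w=3); MST = {0-2(w=3) 3-4(w=3)}
step 3: add edge 1-2 (w=4); MST = {0-2(w=3) 1-2(w=4) 3-4(w=3)}
step 4: add edge 1-8 (w=4); MST = {0-2(w=3) 1-2(w=4) 1-8(w=4) 3-4(w=3)}
step 5: add edge 4-8 (w=6); MST = {0-2(w=3) 1-2(w=4) 1-8(w=4) 3-4(w=3) 4-8(w=6)}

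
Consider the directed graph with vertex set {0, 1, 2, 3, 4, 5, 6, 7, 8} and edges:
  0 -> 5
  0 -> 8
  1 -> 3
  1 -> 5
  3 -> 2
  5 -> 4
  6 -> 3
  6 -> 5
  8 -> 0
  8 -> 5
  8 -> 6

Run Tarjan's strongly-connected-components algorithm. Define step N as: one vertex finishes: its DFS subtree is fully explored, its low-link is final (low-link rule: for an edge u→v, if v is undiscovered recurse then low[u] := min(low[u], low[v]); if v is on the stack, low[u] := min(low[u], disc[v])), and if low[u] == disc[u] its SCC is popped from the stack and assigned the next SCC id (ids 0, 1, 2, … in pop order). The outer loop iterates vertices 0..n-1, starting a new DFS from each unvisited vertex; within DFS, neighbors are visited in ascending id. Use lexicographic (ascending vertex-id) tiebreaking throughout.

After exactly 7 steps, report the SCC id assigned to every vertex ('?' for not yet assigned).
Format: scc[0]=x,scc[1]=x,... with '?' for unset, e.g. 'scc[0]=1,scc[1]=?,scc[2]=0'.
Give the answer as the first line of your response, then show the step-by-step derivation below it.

scc[0]=5,scc[1]=?,scc[2]=2,scc[3]=3,scc[4]=0,scc[5]=1,scc[6]=4,scc[7]=?,scc[8]=5

step 1: low=(low[0]=0,low[1]=?,low[2]=?,low[3]=?,low[4]=2,low[5]=1,low[6]=?,low[7]=?,low[8]=?); scc=(scc[0]=?,scc[1]=?,scc[2]=?,scc[3]=?,scc[4]=0,scc[5]=?,scc[6]=?,scc[7]=?,scc[8]=?)
step 2: low=(low[0]=0,low[1]=?,low[2]=?,low[3]=?,low[4]=2,low[5]=1,low[6]=?,low[7]=?,low[8]=?); scc=(scc[0]=?,scc[1]=?,scc[2]=?,scc[3]=?,scc[4]=0,scc[5]=1,scc[6]=?,scc[7]=?,scc[8]=?)
step 3: low=(low[0]=0,low[1]=?,low[2]=6,low[3]=5,low[4]=2,low[5]=1,low[6]=4,low[7]=?,low[8]=0); scc=(scc[0]=?,scc[1]=?,scc[2]=2,scc[3]=?,scc[4]=0,scc[5]=1,scc[6]=?,scc[7]=?,scc[8]=?)
step 4: low=(low[0]=0,low[1]=?,low[2]=6,low[3]=5,low[4]=2,low[5]=1,low[6]=4,low[7]=?,low[8]=0); scc=(scc[0]=?,scc[1]=?,scc[2]=2,scc[3]=3,scc[4]=0,scc[5]=1,scc[6]=?,scc[7]=?,scc[8]=?)
step 5: low=(low[0]=0,low[1]=?,low[2]=6,low[3]=5,low[4]=2,low[5]=1,low[6]=4,low[7]=?,low[8]=0); scc=(scc[0]=?,scc[1]=?,scc[2]=2,scc[3]=3,scc[4]=0,scc[5]=1,scc[6]=4,scc[7]=?,scc[8]=?)
step 6: low=(low[0]=0,low[1]=?,low[2]=6,low[3]=5,low[4]=2,low[5]=1,low[6]=4,low[7]=?,low[8]=0); scc=(scc[0]=?,scc[1]=?,scc[2]=2,scc[3]=3,scc[4]=0,scc[5]=1,scc[6]=4,scc[7]=?,scc[8]=?)
step 7: low=(low[0]=0,low[1]=?,low[2]=6,low[3]=5,low[4]=2,low[5]=1,low[6]=4,low[7]=?,low[8]=0); scc=(scc[0]=5,scc[1]=?,scc[2]=2,scc[3]=3,scc[4]=0,scc[5]=1,scc[6]=4,scc[7]=?,scc[8]=5)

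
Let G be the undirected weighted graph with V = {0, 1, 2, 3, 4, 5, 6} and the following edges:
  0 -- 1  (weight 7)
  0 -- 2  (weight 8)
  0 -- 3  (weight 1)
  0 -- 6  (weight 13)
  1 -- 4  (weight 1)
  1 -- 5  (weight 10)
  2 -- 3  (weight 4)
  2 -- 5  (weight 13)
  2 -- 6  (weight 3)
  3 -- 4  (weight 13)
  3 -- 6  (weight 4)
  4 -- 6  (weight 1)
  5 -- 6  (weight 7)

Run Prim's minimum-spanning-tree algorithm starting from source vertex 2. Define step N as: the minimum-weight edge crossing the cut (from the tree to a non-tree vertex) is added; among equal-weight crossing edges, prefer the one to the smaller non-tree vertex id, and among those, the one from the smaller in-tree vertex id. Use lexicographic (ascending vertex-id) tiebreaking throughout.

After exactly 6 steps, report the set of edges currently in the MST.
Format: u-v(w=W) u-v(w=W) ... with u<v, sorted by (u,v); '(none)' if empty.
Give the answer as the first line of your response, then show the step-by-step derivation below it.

0-3(w=1) 1-4(w=1) 2-3(w=4) 2-6(w=3) 4-6(w=1) 5-6(w=7)

step 1: add edge 2-6 (w=3); MST = {2-6(w=3)}
step 2: add edge 4-6 (w=1); MST = {2-6(w=3) 4-6(w=1)}
step 3: add edge 1-4 (w=1); MST = {1-4(w=1) 2-6(w=3) 4-6(w=1)}
step 4: add edge 2-3 (w=4); MST = {1-4(w=1) 2-3(w=4) 2-6(w=3) 4-6(w=1)}
step 5: add edge 0-3 (w=1); MST = {0-3(w=1) 1-4(w=1) 2-3(w=4) 2-6(w=3) 4-6(w=1)}
step 6: add edge 5-6 (w=7); MST = {0-3(w=1) 1-4(w=1) 2-3(w=4) 2-6(w=3) 4-6(w=1) 5-6(w=7)}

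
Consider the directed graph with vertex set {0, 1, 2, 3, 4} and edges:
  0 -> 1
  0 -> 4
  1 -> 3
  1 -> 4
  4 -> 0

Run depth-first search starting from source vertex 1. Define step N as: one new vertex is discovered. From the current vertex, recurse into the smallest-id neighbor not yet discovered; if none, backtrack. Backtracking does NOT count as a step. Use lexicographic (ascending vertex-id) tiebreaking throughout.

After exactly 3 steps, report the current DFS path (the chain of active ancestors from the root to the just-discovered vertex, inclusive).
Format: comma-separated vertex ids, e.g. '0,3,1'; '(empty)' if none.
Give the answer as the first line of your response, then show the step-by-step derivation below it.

1,4

step 1: discover 1; path=1; order=1
step 2: discover 3; path=1>3; order=1,3
step 3: discover 4; path=1>4; order=1,3,4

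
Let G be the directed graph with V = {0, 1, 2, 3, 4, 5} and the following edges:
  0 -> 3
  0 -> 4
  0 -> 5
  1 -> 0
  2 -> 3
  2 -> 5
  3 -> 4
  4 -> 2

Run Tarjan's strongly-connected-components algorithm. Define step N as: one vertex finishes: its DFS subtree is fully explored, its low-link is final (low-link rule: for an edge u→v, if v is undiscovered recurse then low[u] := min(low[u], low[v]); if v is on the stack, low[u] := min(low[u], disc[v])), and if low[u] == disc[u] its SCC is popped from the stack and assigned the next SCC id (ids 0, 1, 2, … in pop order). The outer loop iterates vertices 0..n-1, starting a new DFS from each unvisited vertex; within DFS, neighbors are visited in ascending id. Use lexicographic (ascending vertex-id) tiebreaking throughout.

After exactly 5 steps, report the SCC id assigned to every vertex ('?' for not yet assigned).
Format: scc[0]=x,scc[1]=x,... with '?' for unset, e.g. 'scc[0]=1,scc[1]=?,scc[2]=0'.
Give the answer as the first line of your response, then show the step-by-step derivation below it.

scc[0]=2,scc[1]=?,scc[2]=1,scc[3]=1,scc[4]=1,scc[5]=0

step 1: low=(low[0]=0,low[1]=?,low[2]=1,low[3]=1,low[4]=2,low[5]=4); scc=(scc[0]=?,scc[1]=?,scc[2]=?,scc[3]=?,scc[4]=?,scc[5]=0)
step 2: low=(low[0]=0,low[1]=?,low[2]=1,low[3]=1,low[4]=2,low[5]=4); scc=(scc[0]=?,scc[1]=?,scc[2]=?,scc[3]=?,scc[4]=?,scc[5]=0)
step 3: low=(low[0]=0,low[1]=?,low[2]=1,low[3]=1,low[4]=1,low[5]=4); scc=(scc[0]=?,scc[1]=?,scc[2]=?,scc[3]=?,scc[4]=?,scc[5]=0)
step 4: low=(low[0]=0,low[1]=?,low[2]=1,low[3]=1,low[4]=1,low[5]=4); scc=(scc[0]=?,scc[1]=?,scc[2]=1,scc[3]=1,scc[4]=1,scc[5]=0)
step 5: low=(low[0]=0,low[1]=?,low[2]=1,low[3]=1,low[4]=1,low[5]=4); scc=(scc[0]=2,scc[1]=?,scc[2]=1,scc[3]=1,scc[4]=1,scc[5]=0)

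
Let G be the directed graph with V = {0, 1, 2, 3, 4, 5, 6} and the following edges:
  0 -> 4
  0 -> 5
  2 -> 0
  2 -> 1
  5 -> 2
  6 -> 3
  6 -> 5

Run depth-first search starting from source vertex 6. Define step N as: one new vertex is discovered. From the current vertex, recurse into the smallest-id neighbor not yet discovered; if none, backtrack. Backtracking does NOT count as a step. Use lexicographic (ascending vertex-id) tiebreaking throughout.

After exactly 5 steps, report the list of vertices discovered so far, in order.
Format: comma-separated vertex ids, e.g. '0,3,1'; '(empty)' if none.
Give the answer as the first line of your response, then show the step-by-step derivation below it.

6,3,5,2,0

step 1: discover 6; path=6; order=6
step 2: discover 3; path=6>3; order=6,3
step 3: discover 5; path=6>5; order=6,3,5
step 4: discover 2; path=6>5>2; order=6,3,5,2
step 5: discover 0; path=6>5>2>0; order=6,3,5,2,0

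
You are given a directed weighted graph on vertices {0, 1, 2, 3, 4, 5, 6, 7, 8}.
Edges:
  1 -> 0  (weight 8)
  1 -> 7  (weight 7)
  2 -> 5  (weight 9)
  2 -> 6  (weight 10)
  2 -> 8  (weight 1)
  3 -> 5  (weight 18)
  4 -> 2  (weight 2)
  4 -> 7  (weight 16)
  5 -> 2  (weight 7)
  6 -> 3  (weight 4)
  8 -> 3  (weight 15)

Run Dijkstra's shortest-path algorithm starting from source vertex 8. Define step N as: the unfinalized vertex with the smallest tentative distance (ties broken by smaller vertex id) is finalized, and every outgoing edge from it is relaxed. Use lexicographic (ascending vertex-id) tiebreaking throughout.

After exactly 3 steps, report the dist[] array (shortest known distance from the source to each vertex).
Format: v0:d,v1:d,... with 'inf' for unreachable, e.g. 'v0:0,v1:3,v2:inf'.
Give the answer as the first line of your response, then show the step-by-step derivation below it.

v0:inf,v1:inf,v2:40,v3:15,v4:inf,v5:33,v6:inf,v7:inf,v8:0

step 1: dist = v0:inf,v1:inf,v2:inf,v3:15,v4:inf,v5:inf,v6:inf,v7:inf,v8:0
step 2: dist = v0:inf,v1:inf,v2:inf,v3:15,v4:inf,v5:33,v6:inf,v7:inf,v8:0
step 3: dist = v0:inf,v1:inf,v2:40,v3:15,v4:inf,v5:33,v6:inf,v7:inf,v8:0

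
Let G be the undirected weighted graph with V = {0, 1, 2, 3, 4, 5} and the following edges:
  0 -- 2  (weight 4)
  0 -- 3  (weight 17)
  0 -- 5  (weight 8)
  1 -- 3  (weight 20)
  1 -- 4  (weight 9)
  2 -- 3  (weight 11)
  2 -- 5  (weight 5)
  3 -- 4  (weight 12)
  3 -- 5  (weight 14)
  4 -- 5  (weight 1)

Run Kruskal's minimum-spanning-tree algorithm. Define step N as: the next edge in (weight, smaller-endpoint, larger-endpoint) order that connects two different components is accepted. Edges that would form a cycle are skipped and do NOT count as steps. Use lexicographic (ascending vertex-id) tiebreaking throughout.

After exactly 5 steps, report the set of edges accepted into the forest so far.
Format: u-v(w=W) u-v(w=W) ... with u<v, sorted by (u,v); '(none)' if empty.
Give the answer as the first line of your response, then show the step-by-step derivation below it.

0-2(w=4) 1-4(w=9) 2-3(w=11) 2-5(w=5) 4-5(w=1)

step 1: add edge 4-5 (w=1); MST = {4-5(w=1)}
step 2: add edge 0-2 (w=4); MST = {0-2(w=4) 4-5(w=1)}
step 3: add edge 2-5 (w=5); MST = {0-2(w=4) 2-5(w=5) 4-5(w=1)}
step 4: add edge 1-4 (w=9); MST = {0-2(w=4) 1-4(w=9) 2-5(w=5) 4-5(w=1)}
step 5: add edge 2-3 (w=11); MST = {0-2(w=4) 1-4(w=9) 2-3(w=11) 2-5(w=5) 4-5(w=1)}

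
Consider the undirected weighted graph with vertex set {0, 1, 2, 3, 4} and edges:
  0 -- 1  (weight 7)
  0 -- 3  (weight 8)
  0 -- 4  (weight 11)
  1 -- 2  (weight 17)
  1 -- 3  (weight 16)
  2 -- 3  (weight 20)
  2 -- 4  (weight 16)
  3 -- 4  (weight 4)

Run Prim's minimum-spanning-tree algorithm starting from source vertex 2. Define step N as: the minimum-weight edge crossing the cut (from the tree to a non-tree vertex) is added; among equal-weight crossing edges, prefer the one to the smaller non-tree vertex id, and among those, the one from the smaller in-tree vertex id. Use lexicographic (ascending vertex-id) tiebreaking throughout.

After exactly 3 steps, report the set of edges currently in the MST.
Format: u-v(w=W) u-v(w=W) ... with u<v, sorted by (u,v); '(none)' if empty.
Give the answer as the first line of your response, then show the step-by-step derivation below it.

0-3(w=8) 2-4(w=16) 3-4(w=4)

step 1: add edge 2-4 (w=16); MST = {2-4(w=16)}
step 2: add edge 3-4 (w=4); MST = {2-4(w=16) 3-4(w=4)}
step 3: add edge 0-3 (w=8); MST = {0-3(w=8) 2-4(w=16) 3-4(w=4)}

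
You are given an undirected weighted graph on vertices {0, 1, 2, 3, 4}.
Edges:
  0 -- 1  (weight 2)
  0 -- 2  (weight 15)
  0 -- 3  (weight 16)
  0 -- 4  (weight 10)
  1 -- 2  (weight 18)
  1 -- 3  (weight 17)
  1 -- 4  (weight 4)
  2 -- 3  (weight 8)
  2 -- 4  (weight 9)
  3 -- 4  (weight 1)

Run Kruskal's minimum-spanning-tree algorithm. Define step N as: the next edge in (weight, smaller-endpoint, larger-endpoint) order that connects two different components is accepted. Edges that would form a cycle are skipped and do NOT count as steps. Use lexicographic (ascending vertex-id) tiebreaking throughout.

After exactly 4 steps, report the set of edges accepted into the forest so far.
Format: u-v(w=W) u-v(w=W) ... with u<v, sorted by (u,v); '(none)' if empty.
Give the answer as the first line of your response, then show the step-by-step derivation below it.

0-1(w=2) 1-4(w=4) 2-3(w=8) 3-4(w=1)

step 1: add edge 3-4 (w=1); MST = {3-4(w=1)}
step 2: add edge 0-1 (w=2); MST = {0-1(w=2) 3-4(w=1)}
step 3: add edge 1-4 (w=4); MST = {0-1(w=2) 1-4(w=4) 3-4(w=1)}
step 4: add edge 2-3 (w=8); MST = {0-1(w=2) 1-4(w=4) 2-3(w=8) 3-4(w=1)}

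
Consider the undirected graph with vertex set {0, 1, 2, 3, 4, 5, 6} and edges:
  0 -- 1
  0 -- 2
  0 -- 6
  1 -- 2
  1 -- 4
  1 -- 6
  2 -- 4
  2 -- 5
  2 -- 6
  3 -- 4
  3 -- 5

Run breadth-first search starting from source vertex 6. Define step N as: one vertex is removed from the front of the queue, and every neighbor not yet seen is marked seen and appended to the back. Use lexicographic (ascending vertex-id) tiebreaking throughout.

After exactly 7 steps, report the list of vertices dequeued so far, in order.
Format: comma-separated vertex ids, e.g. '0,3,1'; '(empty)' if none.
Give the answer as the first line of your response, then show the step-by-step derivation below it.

6,0,1,2,4,5,3

step 1: dequeue 6; queue=[0,1,2]; order=6
step 2: dequeue 0; queue=[1,2]; order=6,0
step 3: dequeue 1; queue=[2,4]; order=6,0,1
step 4: dequeue 2; queue=[4,5]; order=6,0,1,2
step 5: dequeue 4; queue=[5,3]; order=6,0,1,2,4
step 6: dequeue 5; queue=[3]; order=6,0,1,2,4,5
step 7: dequeue 3; queue=[(empty)]; order=6,0,1,2,4,5,3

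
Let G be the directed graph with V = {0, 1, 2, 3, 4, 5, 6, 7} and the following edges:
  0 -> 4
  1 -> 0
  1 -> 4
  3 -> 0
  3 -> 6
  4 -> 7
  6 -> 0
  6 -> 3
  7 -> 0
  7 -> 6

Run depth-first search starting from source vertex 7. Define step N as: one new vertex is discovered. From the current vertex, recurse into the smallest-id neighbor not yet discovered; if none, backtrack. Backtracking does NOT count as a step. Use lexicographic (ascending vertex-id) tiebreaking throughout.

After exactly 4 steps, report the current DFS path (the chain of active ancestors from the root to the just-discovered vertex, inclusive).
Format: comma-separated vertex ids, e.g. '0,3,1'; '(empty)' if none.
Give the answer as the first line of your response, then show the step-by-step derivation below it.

7,6

step 1: discover 7; path=7; order=7
step 2: discover 0; path=7>0; order=7,0
step 3: discover 4; path=7>0>4; order=7,0,4
step 4: discover 6; path=7>6; order=7,0,4,6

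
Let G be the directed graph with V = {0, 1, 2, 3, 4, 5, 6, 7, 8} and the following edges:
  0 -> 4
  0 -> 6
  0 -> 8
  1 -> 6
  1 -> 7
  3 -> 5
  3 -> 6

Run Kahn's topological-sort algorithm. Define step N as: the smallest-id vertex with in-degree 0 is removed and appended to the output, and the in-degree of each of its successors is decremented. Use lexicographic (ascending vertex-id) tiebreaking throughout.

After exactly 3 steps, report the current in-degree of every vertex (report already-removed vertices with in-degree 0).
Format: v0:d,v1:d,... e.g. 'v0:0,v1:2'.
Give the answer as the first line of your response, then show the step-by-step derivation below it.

v0:0,v1:0,v2:0,v3:0,v4:0,v5:1,v6:1,v7:0,v8:0

step 1: output 0; order=[0]; indeg=(0,0,0,0,0,1,2,1,0)
step 2: output 1; order=[0,1]; indeg=(0,0,0,0,0,1,1,0,0)
step 3: output 2; order=[0,1,2]; indeg=(0,0,0,0,0,1,1,0,0)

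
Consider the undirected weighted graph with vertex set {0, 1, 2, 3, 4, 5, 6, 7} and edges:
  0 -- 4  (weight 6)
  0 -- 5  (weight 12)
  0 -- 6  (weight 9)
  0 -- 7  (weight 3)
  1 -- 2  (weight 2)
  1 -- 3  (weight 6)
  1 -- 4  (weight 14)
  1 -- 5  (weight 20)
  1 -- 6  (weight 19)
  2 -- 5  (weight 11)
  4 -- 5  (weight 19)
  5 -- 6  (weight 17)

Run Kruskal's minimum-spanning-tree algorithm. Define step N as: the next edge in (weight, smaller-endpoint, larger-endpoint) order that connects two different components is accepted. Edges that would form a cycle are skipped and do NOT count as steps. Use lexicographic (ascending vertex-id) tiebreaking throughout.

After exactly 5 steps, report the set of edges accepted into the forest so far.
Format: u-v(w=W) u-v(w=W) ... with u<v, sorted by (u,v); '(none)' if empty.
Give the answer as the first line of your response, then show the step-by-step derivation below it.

0-4(w=6) 0-6(w=9) 0-7(w=3) 1-2(w=2) 1-3(w=6)

step 1: add edge 1-2 (w=2); MST = {1-2(w=2)}
step 2: add edge 0-7 (w=3); MST = {0-7(w=3) 1-2(w=2)}
step 3: add edge 0-4 (w=6); MST = {0-4(w=6) 0-7(w=3) 1-2(w=2)}
step 4: add edge 1-3 (w=6); MST = {0-4(w=6) 0-7(w=3) 1-2(w=2) 1-3(w=6)}
step 5: add edge 0-6 (w=9); MST = {0-4(w=6) 0-6(w=9) 0-7(w=3) 1-2(w=2) 1-3(w=6)}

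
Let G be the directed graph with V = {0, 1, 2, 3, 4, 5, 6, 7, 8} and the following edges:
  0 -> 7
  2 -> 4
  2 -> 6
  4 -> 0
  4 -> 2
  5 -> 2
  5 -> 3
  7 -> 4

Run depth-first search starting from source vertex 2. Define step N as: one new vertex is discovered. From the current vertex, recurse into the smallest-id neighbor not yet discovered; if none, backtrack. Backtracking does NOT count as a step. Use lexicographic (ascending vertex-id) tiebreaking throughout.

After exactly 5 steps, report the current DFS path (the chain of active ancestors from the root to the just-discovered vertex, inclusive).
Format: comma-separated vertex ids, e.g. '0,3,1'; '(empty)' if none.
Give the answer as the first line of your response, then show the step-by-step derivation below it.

2,6

step 1: discover 2; path=2; order=2
step 2: discover 4; path=2>4; order=2,4
step 3: discover 0; path=2>4>0; order=2,4,0
step 4: discover 7; path=2>4>0>7; order=2,4,0,7
step 5: discover 6; path=2>6; order=2,4,0,7,6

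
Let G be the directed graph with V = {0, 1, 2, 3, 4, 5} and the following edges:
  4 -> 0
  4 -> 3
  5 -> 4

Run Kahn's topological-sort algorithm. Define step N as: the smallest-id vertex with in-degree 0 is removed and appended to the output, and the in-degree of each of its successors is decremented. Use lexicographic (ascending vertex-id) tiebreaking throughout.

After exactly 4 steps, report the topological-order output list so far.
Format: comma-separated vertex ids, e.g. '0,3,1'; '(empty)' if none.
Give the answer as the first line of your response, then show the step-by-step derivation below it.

1,2,5,4

step 1: output 1; order=[1]; indeg=(1,0,0,1,1,0)
step 2: output 2; order=[1,2]; indeg=(1,0,0,1,1,0)
step 3: output 5; order=[1,2,5]; indeg=(1,0,0,1,0,0)
step 4: output 4; order=[1,2,5,4]; indeg=(0,0,0,0,0,0)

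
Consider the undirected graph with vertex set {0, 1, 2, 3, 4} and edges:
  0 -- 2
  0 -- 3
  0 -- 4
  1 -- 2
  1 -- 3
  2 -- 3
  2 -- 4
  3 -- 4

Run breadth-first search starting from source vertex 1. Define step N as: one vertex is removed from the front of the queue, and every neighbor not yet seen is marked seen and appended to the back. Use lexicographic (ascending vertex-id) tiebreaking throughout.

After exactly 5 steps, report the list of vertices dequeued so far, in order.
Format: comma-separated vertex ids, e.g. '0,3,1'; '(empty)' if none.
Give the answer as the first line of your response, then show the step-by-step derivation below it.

1,2,3,0,4

step 1: dequeue 1; queue=[2,3]; order=1
step 2: dequeue 2; queue=[3,0,4]; order=1,2
step 3: dequeue 3; queue=[0,4]; order=1,2,3
step 4: dequeue 0; queue=[4]; order=1,2,3,0
step 5: dequeue 4; queue=[(empty)]; order=1,2,3,0,4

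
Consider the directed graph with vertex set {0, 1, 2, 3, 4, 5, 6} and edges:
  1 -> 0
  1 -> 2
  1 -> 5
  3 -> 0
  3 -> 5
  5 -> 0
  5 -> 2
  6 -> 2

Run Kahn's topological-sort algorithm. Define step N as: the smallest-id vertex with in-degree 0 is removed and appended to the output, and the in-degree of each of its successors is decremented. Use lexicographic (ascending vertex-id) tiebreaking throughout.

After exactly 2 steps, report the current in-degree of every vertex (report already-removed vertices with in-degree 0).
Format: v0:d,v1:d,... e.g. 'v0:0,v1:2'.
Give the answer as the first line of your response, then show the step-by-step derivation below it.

v0:1,v1:0,v2:2,v3:0,v4:0,v5:0,v6:0

step 1: output 1; order=[1]; indeg=(2,0,2,0,0,1,0)
step 2: output 3; order=[1,3]; indeg=(1,0,2,0,0,0,0)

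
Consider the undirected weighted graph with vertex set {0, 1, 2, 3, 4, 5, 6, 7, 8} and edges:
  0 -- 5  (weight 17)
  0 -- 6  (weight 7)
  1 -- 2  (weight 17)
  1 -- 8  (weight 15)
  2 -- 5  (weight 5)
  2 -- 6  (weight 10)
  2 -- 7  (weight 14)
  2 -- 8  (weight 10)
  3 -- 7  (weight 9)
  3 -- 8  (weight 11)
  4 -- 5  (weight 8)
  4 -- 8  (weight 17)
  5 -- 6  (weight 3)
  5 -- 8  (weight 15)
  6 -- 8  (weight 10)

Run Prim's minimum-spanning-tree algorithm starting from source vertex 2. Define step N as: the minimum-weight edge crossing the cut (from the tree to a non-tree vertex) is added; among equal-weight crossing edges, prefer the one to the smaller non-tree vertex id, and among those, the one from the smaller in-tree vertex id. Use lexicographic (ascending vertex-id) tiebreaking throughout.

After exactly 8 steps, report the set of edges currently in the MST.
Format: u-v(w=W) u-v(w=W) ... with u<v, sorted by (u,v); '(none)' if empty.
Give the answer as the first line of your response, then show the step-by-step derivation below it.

0-6(w=7) 1-8(w=15) 2-5(w=5) 2-8(w=10) 3-7(w=9) 3-8(w=11) 4-5(w=8) 5-6(w=3)

step 1: add edge 2-5 (w=5); MST = {2-5(w=5)}
step 2: add edge 5-6 (w=3); MST = {2-5(w=5) 5-6(w=3)}
step 3: add edge 0-6 (w=7); MST = {0-6(w=7) 2-5(w=5) 5-6(w=3)}
step 4: add edge 4-5 (w=8); MST = {0-6(w=7) 2-5(w=5) 4-5(w=8) 5-6(w=3)}
step 5: add edge 2-8 (w=10); MST = {0-6(w=7) 2-5(w=5) 2-8(w=10) 4-5(w=8) 5-6(w=3)}
step 6: add edge 3-8 (w=11); MST = {0-6(w=7) 2-5(w=5) 2-8(w=10) 3-8(w=11) 4-5(w=8) 5-6(w=3)}
step 7: add edge 3-7 (w=9); MST = {0-6(w=7) 2-5(w=5) 2-8(w=10) 3-7(w=9) 3-8(w=11) 4-5(w=8) 5-6(w=3)}
step 8: add edge 1-8 (w=15); MST = {0-6(w=7) 1-8(w=15) 2-5(w=5) 2-8(w=10) 3-7(w=9) 3-8(w=11) 4-5(w=8) 5-6(w=3)}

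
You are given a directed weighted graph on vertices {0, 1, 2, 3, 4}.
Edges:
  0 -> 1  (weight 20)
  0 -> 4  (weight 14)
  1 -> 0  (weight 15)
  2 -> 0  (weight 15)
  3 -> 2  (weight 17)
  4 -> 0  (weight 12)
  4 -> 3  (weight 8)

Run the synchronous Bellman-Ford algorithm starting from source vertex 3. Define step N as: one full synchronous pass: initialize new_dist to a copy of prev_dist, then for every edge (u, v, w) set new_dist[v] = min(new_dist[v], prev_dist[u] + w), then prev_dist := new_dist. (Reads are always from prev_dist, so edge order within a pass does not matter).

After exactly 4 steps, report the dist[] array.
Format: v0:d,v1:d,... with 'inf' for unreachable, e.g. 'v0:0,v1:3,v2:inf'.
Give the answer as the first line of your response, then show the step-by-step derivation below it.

v0:32,v1:52,v2:17,v3:0,v4:46

step 1: dist = v0:inf,v1:inf,v2:17,v3:0,v4:inf
step 2: dist = v0:32,v1:inf,v2:17,v3:0,v4:inf
step 3: dist = v0:32,v1:52,v2:17,v3:0,v4:46
step 4: dist = v0:32,v1:52,v2:17,v3:0,v4:46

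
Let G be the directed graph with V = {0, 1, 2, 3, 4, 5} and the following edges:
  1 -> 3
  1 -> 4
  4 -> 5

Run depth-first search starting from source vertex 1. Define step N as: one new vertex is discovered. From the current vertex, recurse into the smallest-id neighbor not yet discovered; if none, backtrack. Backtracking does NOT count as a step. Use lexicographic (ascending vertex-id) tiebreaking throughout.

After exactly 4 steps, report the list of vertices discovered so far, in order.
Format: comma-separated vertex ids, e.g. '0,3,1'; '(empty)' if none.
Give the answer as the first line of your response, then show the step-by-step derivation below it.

1,3,4,5

step 1: discover 1; path=1; order=1
step 2: discover 3; path=1>3; order=1,3
step 3: discover 4; path=1>4; order=1,3,4
step 4: discover 5; path=1>4>5; order=1,3,4,5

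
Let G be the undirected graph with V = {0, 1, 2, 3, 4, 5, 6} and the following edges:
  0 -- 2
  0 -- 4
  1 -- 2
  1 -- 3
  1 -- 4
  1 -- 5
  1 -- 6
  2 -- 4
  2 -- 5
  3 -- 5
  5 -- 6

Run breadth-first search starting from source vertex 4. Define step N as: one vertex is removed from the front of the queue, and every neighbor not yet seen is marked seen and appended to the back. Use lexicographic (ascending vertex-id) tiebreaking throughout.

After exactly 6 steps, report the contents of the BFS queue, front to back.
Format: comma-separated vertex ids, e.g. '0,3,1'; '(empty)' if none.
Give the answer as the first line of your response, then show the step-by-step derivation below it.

6

step 1: dequeue 4; queue=[0,1,2]; order=4
step 2: dequeue 0; queue=[1,2]; order=4,0
step 3: dequeue 1; queue=[2,3,5,6]; order=4,0,1
step 4: dequeue 2; queue=[3,5,6]; order=4,0,1,2
step 5: dequeue 3; queue=[5,6]; order=4,0,1,2,3
step 6: dequeue 5; queue=[6]; order=4,0,1,2,3,5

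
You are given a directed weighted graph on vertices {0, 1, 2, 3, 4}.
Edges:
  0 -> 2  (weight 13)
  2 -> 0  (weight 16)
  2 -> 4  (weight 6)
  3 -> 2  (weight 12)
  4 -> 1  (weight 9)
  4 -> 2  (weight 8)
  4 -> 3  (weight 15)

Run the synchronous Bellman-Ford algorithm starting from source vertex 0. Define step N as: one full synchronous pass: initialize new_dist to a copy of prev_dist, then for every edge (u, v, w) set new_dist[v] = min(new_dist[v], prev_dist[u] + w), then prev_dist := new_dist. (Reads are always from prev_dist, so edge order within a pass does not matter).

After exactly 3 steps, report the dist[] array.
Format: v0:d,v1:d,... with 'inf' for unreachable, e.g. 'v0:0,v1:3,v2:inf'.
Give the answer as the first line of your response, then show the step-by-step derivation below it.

v0:0,v1:28,v2:13,v3:34,v4:19

step 1: dist = v0:0,v1:inf,v2:13,v3:inf,v4:inf
step 2: dist = v0:0,v1:inf,v2:13,v3:inf,v4:19
step 3: dist = v0:0,v1:28,v2:13,v3:34,v4:19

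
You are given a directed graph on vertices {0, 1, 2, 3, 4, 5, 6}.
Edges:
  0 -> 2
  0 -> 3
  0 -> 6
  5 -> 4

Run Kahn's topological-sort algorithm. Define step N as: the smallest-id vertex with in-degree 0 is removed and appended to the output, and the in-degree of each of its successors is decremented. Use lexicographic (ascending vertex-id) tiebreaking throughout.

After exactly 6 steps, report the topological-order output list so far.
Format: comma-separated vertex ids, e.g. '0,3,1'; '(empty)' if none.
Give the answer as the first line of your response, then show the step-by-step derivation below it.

0,1,2,3,5,4

step 1: output 0; order=[0]; indeg=(0,0,0,0,1,0,0)
step 2: output 1; order=[0,1]; indeg=(0,0,0,0,1,0,0)
step 3: output 2; order=[0,1,2]; indeg=(0,0,0,0,1,0,0)
step 4: output 3; order=[0,1,2,3]; indeg=(0,0,0,0,1,0,0)
step 5: output 5; order=[0,1,2,3,5]; indeg=(0,0,0,0,0,0,0)
step 6: output 4; order=[0,1,2,3,5,4]; indeg=(0,0,0,0,0,0,0)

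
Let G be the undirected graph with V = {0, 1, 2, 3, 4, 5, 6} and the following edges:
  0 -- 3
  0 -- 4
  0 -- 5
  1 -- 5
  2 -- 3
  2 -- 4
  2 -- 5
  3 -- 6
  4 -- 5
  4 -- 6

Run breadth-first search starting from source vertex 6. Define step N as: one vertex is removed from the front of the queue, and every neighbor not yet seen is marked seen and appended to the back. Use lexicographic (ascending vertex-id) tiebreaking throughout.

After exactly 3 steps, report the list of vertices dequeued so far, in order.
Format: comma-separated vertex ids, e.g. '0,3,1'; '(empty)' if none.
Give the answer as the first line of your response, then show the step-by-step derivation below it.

6,3,4

step 1: dequeue 6; queue=[3,4]; order=6
step 2: dequeue 3; queue=[4,0,2]; order=6,3
step 3: dequeue 4; queue=[0,2,5]; order=6,3,4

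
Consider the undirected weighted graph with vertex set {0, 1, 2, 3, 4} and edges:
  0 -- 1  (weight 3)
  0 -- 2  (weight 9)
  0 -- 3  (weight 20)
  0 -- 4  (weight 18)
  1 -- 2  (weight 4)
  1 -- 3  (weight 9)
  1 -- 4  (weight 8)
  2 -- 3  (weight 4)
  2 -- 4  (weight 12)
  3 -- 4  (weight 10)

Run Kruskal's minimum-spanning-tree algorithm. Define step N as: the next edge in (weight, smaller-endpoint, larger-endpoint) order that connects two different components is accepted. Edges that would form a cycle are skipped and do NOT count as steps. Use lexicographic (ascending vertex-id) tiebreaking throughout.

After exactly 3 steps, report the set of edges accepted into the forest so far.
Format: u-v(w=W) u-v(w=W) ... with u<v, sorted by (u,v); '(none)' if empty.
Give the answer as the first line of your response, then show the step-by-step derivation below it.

0-1(w=3) 1-2(w=4) 2-3(w=4)

step 1: add edge 0-1 (w=3); MST = {0-1(w=3)}
step 2: add edge 1-2 (w=4); MST = {0-1(w=3) 1-2(w=4)}
step 3: add edge 2-3 (w=4); MST = {0-1(w=3) 1-2(w=4) 2-3(w=4)}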